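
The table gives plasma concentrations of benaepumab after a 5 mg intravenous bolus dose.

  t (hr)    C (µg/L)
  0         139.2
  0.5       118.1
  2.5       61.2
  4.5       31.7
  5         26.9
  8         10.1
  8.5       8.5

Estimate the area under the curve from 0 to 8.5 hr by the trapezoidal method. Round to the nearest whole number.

AUC = 411 µg/L·hr

Trapezoidal AUC_0→8.5:
  [0→0.5]: (139.2+118.1)/2 × 0.5 = 64.325
  [0.5→2.5]: (118.1+61.2)/2 × 2 = 179.3
  [2.5→4.5]: (61.2+31.7)/2 × 2 = 92.9
  [4.5→5]: (31.7+26.9)/2 × 0.5 = 14.65
  [5→8]: (26.9+10.1)/2 × 3 = 55.5
  [8→8.5]: (10.1+8.5)/2 × 0.5 = 4.65
  Sum = 411.325 µg/L·hr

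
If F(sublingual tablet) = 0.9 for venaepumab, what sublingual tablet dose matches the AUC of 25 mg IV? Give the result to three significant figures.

D_sublingual = 27.8 mg

For equal systemic exposure: F × D_ev = D_iv
D_ev = D_iv / F = 25 / 0.9 = 27.7778 mg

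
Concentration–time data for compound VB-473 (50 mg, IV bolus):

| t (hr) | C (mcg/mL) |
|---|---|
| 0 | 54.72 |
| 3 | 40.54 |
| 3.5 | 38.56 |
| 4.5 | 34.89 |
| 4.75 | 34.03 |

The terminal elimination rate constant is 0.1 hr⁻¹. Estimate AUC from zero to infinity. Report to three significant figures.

Trapezoidal AUC_0→4.75:
  [0→3]: (54.72+40.54)/2 × 3 = 142.89
  [3→3.5]: (40.54+38.56)/2 × 0.5 = 19.775
  [3.5→4.5]: (38.56+34.89)/2 × 1 = 36.725
  [4.5→4.75]: (34.89+34.03)/2 × 0.25 = 8.615
  Sum = 208.005 mcg/mL·hr
Extrapolated tail: C_last / k_e = 34.03 / 0.1 = 340.300
AUC_0→∞ = 208.005 + 340.300 = 548.305 mcg/mL·hr

AUC = 548 mcg/mL·hr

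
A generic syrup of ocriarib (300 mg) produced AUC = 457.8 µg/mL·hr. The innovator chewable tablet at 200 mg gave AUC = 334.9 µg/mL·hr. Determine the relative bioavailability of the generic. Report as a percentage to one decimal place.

F_rel = (AUC_test/D_test) / (AUC_ref/D_ref)
      = (457.8/300) / (334.9/200)
      = 1.526 / 1.6745 = 0.9113 = 91.13%

F_rel = 91.1%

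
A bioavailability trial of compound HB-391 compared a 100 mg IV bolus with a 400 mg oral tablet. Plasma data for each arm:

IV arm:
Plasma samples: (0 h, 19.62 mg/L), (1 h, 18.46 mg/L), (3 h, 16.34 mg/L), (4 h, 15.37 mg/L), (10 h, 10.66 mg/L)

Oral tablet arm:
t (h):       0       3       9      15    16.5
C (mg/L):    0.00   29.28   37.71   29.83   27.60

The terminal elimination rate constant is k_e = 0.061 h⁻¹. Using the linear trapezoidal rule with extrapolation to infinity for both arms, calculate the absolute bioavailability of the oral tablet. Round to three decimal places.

F = 0.731

Trapezoidal AUC_0→10 (IV):
  [0→1]: (19.62+18.46)/2 × 1 = 19.04
  [1→3]: (18.46+16.34)/2 × 2 = 34.8
  [3→4]: (16.34+15.37)/2 × 1 = 15.855
  [4→10]: (15.37+10.66)/2 × 6 = 78.09
  Sum = 147.785 mg/L·h
IV tail: 10.66/0.061 = 174.754; AUC_iv,0→∞ = 147.785 + 174.754 = 322.539 mg/L·h
Trapezoidal AUC_0→16.5 (oral tablet):
  [0→3]: (0.00+29.28)/2 × 3 = 43.92
  [3→9]: (29.28+37.71)/2 × 6 = 200.97
  [9→15]: (37.71+29.83)/2 × 6 = 202.62
  [15→16.5]: (29.83+27.60)/2 × 1.5 = 43.0725
  Sum = 490.5825 mg/L·h
oral tablet tail: 27.60/0.061 = 452.459; AUC_ev,0→∞ = 490.5825 + 452.459 = 943.0415 mg/L·h
F = (AUC_ev/D_ev)/(AUC_iv/D_iv) = (943.0415/400)/(322.539/100) = 2.3576/3.22539 = 0.7310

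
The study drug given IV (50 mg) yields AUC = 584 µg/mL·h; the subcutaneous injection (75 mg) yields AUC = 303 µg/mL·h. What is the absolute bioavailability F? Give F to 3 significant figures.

F = 0.346

F = (AUC_ev / D_ev) / (AUC_iv / D_iv)
  = (303/75) / (584/50)
  = 4.04 / 11.68 = 0.3459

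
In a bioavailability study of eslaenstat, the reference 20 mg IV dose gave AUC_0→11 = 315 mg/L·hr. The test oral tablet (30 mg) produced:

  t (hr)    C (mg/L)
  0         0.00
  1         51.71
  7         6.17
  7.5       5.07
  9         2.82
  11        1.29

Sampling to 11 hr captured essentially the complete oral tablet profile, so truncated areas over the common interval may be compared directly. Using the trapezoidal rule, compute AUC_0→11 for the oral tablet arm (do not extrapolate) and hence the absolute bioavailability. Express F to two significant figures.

F = 0.45

Trapezoidal AUC_0→11 (oral tablet):
  [0→1]: (0.00+51.71)/2 × 1 = 25.855
  [1→7]: (51.71+6.17)/2 × 6 = 173.64
  [7→7.5]: (6.17+5.07)/2 × 0.5 = 2.81
  [7.5→9]: (5.07+2.82)/2 × 1.5 = 5.9175
  [9→11]: (2.82+1.29)/2 × 2 = 4.11
  Sum = 212.3325 mg/L·hr
F = (AUC_ev/D_ev)/(AUC_iv/D_iv) = (212.3325/30)/(315/20) = 7.07775/15.75 = 0.4494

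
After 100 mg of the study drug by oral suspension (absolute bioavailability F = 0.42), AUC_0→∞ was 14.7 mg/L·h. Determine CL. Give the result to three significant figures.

CL = F × Dose / AUC_0→∞
   = 0.42 × 100 / 14.7 = 2.85714 L/h

CL = 2.86 L/h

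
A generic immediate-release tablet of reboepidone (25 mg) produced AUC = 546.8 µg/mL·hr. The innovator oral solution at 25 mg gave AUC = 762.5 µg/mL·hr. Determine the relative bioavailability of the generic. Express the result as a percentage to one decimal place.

F_rel = (AUC_test/D_test) / (AUC_ref/D_ref)
      = (546.8/25) / (762.5/25)
      = 21.872 / 30.5 = 0.7171 = 71.71%

F_rel = 71.7%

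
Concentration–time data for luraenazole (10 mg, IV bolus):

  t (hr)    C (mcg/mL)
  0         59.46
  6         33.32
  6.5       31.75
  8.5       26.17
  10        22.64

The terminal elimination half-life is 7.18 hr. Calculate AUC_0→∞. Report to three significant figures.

AUC = 624 mcg/mL·hr

Trapezoidal AUC_0→10:
  [0→6]: (59.46+33.32)/2 × 6 = 278.34
  [6→6.5]: (33.32+31.75)/2 × 0.5 = 16.2675
  [6.5→8.5]: (31.75+26.17)/2 × 2 = 57.92
  [8.5→10]: (26.17+22.64)/2 × 1.5 = 36.6075
  Sum = 389.135 mcg/mL·hr
k_e = ln2 / t½ = 0.693147 / 7.18 = 0.0965 hr^-1
Extrapolated tail: C_last / k_e = 22.64 / 0.0965 = 234.611
AUC_0→∞ = 389.135 + 234.611 = 623.746 mcg/mL·hr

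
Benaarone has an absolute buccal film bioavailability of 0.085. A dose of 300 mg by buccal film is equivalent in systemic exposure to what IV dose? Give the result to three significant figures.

D_iv = 25.5 mg

Systemic exposure from an extravascular dose = F × D_ev, so the equivalent IV dose is F × D_ev.
D_iv = F × D_ev = 0.085 × 300 = 25.5 mg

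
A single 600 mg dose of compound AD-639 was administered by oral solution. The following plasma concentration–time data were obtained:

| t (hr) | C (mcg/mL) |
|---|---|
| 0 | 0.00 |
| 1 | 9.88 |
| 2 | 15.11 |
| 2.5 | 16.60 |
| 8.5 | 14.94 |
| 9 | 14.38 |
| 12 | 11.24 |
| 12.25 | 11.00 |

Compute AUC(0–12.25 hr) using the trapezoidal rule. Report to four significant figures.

Trapezoidal AUC_0→12.25:
  [0→1]: (0.00+9.88)/2 × 1 = 4.94
  [1→2]: (9.88+15.11)/2 × 1 = 12.495
  [2→2.5]: (15.11+16.60)/2 × 0.5 = 7.9275
  [2.5→8.5]: (16.60+14.94)/2 × 6 = 94.62
  [8.5→9]: (14.94+14.38)/2 × 0.5 = 7.33
  [9→12]: (14.38+11.24)/2 × 3 = 38.43
  [12→12.25]: (11.24+11.00)/2 × 0.25 = 2.78
  Sum = 168.5225 mcg/mL·hr

AUC = 168.5 mcg/mL·hr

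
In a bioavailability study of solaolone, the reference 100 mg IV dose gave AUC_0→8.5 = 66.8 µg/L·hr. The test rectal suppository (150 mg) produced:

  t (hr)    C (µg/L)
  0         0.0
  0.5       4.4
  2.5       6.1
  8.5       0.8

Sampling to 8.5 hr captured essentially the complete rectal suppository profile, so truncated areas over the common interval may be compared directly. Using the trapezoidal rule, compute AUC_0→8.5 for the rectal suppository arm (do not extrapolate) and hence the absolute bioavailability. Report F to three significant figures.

F = 0.322

Trapezoidal AUC_0→8.5 (rectal suppository):
  [0→0.5]: (0.0+4.4)/2 × 0.5 = 1.1
  [0.5→2.5]: (4.4+6.1)/2 × 2 = 10.5
  [2.5→8.5]: (6.1+0.8)/2 × 6 = 20.7
  Sum = 32.3 µg/L·hr
F = (AUC_ev/D_ev)/(AUC_iv/D_iv) = (32.3/150)/(66.8/100) = 0.215333/0.668 = 0.3224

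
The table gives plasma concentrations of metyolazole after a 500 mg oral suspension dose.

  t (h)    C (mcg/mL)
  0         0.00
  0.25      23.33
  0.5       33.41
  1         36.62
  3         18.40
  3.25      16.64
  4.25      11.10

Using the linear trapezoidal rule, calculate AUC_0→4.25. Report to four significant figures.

AUC = 100.8 mcg/mL·h

Trapezoidal AUC_0→4.25:
  [0→0.25]: (0.00+23.33)/2 × 0.25 = 2.91625
  [0.25→0.5]: (23.33+33.41)/2 × 0.25 = 7.0925
  [0.5→1]: (33.41+36.62)/2 × 0.5 = 17.5075
  [1→3]: (36.62+18.40)/2 × 2 = 55.02
  [3→3.25]: (18.40+16.64)/2 × 0.25 = 4.38
  [3.25→4.25]: (16.64+11.10)/2 × 1 = 13.87
  Sum = 100.78625 mcg/mL·h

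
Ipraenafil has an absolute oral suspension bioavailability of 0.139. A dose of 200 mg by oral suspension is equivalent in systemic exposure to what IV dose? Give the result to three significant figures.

Systemic exposure from an extravascular dose = F × D_ev, so the equivalent IV dose is F × D_ev.
D_iv = F × D_ev = 0.139 × 200 = 27.8 mg

D_iv = 27.8 mg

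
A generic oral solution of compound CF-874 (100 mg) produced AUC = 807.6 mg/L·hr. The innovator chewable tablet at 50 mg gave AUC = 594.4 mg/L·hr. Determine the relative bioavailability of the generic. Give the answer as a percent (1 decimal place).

F_rel = (AUC_test/D_test) / (AUC_ref/D_ref)
      = (807.6/100) / (594.4/50)
      = 8.076 / 11.888 = 0.6793 = 67.93%

F_rel = 67.9%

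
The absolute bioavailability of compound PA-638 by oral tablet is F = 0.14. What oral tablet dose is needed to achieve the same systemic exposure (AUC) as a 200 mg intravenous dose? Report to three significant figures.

D_oral = 1430 mg

For equal systemic exposure: F × D_ev = D_iv
D_ev = D_iv / F = 200 / 0.14 = 1428.57 mg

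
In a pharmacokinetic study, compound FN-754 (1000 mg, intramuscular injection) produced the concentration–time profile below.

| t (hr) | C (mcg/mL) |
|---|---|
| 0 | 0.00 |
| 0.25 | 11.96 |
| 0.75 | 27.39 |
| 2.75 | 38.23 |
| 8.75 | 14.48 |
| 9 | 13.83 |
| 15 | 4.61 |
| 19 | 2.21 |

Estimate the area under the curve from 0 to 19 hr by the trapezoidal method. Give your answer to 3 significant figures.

Trapezoidal AUC_0→19:
  [0→0.25]: (0.00+11.96)/2 × 0.25 = 1.495
  [0.25→0.75]: (11.96+27.39)/2 × 0.5 = 9.8375
  [0.75→2.75]: (27.39+38.23)/2 × 2 = 65.62
  [2.75→8.75]: (38.23+14.48)/2 × 6 = 158.13
  [8.75→9]: (14.48+13.83)/2 × 0.25 = 3.53875
  [9→15]: (13.83+4.61)/2 × 6 = 55.32
  [15→19]: (4.61+2.21)/2 × 4 = 13.64
  Sum = 307.58125 mcg/mL·hr

AUC = 308 mcg/mL·hr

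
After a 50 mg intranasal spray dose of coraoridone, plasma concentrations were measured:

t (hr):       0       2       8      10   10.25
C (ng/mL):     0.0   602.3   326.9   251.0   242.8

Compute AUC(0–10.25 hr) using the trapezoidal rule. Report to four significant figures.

Trapezoidal AUC_0→10.25:
  [0→2]: (0.0+602.3)/2 × 2 = 602.3
  [2→8]: (602.3+326.9)/2 × 6 = 2787.6
  [8→10]: (326.9+251.0)/2 × 2 = 577.9
  [10→10.25]: (251.0+242.8)/2 × 0.25 = 61.725
  Sum = 4029.525 ng/mL·hr

AUC = 4030 ng/mL·hr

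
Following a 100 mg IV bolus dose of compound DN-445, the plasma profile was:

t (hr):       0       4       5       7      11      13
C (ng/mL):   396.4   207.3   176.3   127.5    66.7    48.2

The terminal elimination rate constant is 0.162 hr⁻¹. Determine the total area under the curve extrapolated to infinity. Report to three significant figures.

Trapezoidal AUC_0→13:
  [0→4]: (396.4+207.3)/2 × 4 = 1207.4
  [4→5]: (207.3+176.3)/2 × 1 = 191.8
  [5→7]: (176.3+127.5)/2 × 2 = 303.8
  [7→11]: (127.5+66.7)/2 × 4 = 388.4
  [11→13]: (66.7+48.2)/2 × 2 = 114.9
  Sum = 2206.3 ng/mL·hr
Extrapolated tail: C_last / k_e = 48.2 / 0.162 = 297.531
AUC_0→∞ = 2206.3 + 297.531 = 2503.831 ng/mL·hr

AUC = 2500 ng/mL·hr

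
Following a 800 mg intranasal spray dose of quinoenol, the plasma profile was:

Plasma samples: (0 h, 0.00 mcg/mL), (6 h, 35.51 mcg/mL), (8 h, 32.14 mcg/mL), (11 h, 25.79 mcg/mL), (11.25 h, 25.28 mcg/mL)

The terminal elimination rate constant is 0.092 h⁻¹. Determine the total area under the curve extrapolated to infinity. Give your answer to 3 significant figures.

Trapezoidal AUC_0→11.25:
  [0→6]: (0.00+35.51)/2 × 6 = 106.53
  [6→8]: (35.51+32.14)/2 × 2 = 67.65
  [8→11]: (32.14+25.79)/2 × 3 = 86.895
  [11→11.25]: (25.79+25.28)/2 × 0.25 = 6.38375
  Sum = 267.45875 mcg/mL·h
Extrapolated tail: C_last / k_e = 25.28 / 0.092 = 274.783
AUC_0→∞ = 267.45875 + 274.783 = 542.24175 mcg/mL·h

AUC = 542 mcg/mL·h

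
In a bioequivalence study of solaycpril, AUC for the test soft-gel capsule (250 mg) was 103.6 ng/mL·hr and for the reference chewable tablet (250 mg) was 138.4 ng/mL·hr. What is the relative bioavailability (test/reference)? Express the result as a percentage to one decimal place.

F_rel = 74.9%

F_rel = (AUC_test/D_test) / (AUC_ref/D_ref)
      = (103.6/250) / (138.4/250)
      = 0.4144 / 0.5536 = 0.7486 = 74.86%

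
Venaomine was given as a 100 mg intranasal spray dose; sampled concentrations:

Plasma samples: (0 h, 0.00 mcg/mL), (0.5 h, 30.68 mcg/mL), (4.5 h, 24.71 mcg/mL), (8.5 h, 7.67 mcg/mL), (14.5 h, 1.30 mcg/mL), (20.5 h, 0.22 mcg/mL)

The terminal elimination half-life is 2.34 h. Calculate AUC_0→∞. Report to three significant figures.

Trapezoidal AUC_0→20.5:
  [0→0.5]: (0.00+30.68)/2 × 0.5 = 7.67
  [0.5→4.5]: (30.68+24.71)/2 × 4 = 110.78
  [4.5→8.5]: (24.71+7.67)/2 × 4 = 64.76
  [8.5→14.5]: (7.67+1.30)/2 × 6 = 26.91
  [14.5→20.5]: (1.30+0.22)/2 × 6 = 4.56
  Sum = 214.68 mcg/mL·h
k_e = ln2 / t½ = 0.693147 / 2.34 = 0.2962 h^-1
Extrapolated tail: C_last / k_e = 0.22 / 0.2962 = 0.743
AUC_0→∞ = 214.68 + 0.743 = 215.423 mcg/mL·h

AUC = 215 mcg/mL·h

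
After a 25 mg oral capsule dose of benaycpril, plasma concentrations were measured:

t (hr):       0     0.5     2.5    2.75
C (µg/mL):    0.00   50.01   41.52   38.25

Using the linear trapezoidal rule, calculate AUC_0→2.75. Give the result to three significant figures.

Trapezoidal AUC_0→2.75:
  [0→0.5]: (0.00+50.01)/2 × 0.5 = 12.5025
  [0.5→2.5]: (50.01+41.52)/2 × 2 = 91.53
  [2.5→2.75]: (41.52+38.25)/2 × 0.25 = 9.97125
  Sum = 114.00375 µg/mL·hr

AUC = 114 µg/mL·hr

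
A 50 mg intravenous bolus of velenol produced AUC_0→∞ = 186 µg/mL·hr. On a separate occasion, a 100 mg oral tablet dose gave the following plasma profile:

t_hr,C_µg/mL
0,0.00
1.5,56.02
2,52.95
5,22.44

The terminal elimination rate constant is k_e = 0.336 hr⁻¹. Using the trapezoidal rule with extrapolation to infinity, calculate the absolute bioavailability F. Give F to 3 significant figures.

F = 0.670

Trapezoidal AUC_0→5 (oral tablet):
  [0→1.5]: (0.00+56.02)/2 × 1.5 = 42.015
  [1.5→2]: (56.02+52.95)/2 × 0.5 = 27.2425
  [2→5]: (52.95+22.44)/2 × 3 = 113.085
  Sum = 182.3425 µg/mL·hr
Tail: C_last/k_e = 22.44/0.336 = 66.786
AUC_0→∞ (oral tablet) = 182.3425 + 66.786 = 249.1285 µg/mL·hr
F = (AUC_ev/D_ev)/(AUC_iv/D_iv) = (249.1285/100)/(186/50) = 2.491285/3.72 = 0.6697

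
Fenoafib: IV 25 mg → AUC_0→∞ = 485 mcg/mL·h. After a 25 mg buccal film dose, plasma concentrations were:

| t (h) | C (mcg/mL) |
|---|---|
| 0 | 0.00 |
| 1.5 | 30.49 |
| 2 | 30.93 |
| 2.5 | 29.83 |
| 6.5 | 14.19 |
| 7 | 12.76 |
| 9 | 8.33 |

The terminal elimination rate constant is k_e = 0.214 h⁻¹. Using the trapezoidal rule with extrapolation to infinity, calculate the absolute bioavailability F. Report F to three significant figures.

F = 0.429

Trapezoidal AUC_0→9 (buccal film):
  [0→1.5]: (0.00+30.49)/2 × 1.5 = 22.8675
  [1.5→2]: (30.49+30.93)/2 × 0.5 = 15.355
  [2→2.5]: (30.93+29.83)/2 × 0.5 = 15.19
  [2.5→6.5]: (29.83+14.19)/2 × 4 = 88.04
  [6.5→7]: (14.19+12.76)/2 × 0.5 = 6.7375
  [7→9]: (12.76+8.33)/2 × 2 = 21.09
  Sum = 169.28 mcg/mL·h
Tail: C_last/k_e = 8.33/0.214 = 38.925
AUC_0→∞ (buccal film) = 169.28 + 38.925 = 208.205 mcg/mL·h
F = (AUC_ev/D_ev)/(AUC_iv/D_iv) = (208.205/25)/(485/25) = 8.3282/19.4 = 0.4293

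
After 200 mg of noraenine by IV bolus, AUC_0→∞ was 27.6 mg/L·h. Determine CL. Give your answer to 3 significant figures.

CL = Dose_iv / AUC_0→∞
   = 200 / 27.6 = 7.24638 L/h

CL = 7.25 L/h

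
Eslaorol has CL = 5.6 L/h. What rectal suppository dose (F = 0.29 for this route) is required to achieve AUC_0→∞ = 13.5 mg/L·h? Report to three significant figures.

Dose = 261 mg

Dose = CL × AUC_0→∞ / F
     = 5.6 × 13.5 / 0.29 = 260.69 mg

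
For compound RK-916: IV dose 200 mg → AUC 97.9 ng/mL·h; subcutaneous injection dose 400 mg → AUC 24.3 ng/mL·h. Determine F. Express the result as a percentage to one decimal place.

F = (AUC_ev / D_ev) / (AUC_iv / D_iv)
  = (24.3/400) / (97.9/200)
  = 0.06075 / 0.4895 = 0.1241
  = 12.41%

F = 12.4%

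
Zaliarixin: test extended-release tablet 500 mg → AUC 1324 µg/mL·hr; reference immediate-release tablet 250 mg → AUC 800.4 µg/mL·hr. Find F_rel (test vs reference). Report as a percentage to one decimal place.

F_rel = (AUC_test/D_test) / (AUC_ref/D_ref)
      = (1324/500) / (800.4/250)
      = 2.648 / 3.2016 = 0.8271 = 82.71%

F_rel = 82.7%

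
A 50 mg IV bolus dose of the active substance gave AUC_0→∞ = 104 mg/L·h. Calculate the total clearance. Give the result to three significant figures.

CL = Dose_iv / AUC_0→∞
   = 50 / 104 = 0.480769 L/h

CL = 0.481 L/h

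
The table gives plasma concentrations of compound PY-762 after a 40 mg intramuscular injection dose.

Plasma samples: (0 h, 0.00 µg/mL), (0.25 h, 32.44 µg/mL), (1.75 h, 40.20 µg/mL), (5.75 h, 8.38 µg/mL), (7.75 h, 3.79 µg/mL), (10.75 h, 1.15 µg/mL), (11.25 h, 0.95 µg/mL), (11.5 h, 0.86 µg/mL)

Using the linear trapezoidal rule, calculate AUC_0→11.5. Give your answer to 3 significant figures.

Trapezoidal AUC_0→11.5:
  [0→0.25]: (0.00+32.44)/2 × 0.25 = 4.055
  [0.25→1.75]: (32.44+40.20)/2 × 1.5 = 54.48
  [1.75→5.75]: (40.20+8.38)/2 × 4 = 97.16
  [5.75→7.75]: (8.38+3.79)/2 × 2 = 12.17
  [7.75→10.75]: (3.79+1.15)/2 × 3 = 7.41
  [10.75→11.25]: (1.15+0.95)/2 × 0.5 = 0.525
  [11.25→11.5]: (0.95+0.86)/2 × 0.25 = 0.22625
  Sum = 176.02625 µg/mL·h

AUC = 176 µg/mL·h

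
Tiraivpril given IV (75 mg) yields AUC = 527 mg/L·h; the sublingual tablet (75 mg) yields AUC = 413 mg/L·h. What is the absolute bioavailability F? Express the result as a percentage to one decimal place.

F = (AUC_ev / D_ev) / (AUC_iv / D_iv)
  = (413/75) / (527/75)
  = 5.50667 / 7.02667 = 0.7837
  = 78.37%

F = 78.4%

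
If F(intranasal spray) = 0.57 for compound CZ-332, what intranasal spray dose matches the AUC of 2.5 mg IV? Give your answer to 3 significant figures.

For equal systemic exposure: F × D_ev = D_iv
D_ev = D_iv / F = 2.5 / 0.57 = 4.38596 mg

D_intranasal = 4.39 mg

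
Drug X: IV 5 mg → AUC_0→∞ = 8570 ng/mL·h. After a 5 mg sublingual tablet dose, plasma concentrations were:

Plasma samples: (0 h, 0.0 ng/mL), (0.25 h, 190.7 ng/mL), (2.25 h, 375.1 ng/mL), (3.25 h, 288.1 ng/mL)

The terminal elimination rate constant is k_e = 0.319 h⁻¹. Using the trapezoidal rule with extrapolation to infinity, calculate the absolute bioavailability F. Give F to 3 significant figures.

F = 0.213

Trapezoidal AUC_0→3.25 (sublingual tablet):
  [0→0.25]: (0.0+190.7)/2 × 0.25 = 23.8375
  [0.25→2.25]: (190.7+375.1)/2 × 2 = 565.8
  [2.25→3.25]: (375.1+288.1)/2 × 1 = 331.6
  Sum = 921.2375 ng/mL·h
Tail: C_last/k_e = 288.1/0.319 = 903.135
AUC_0→∞ (sublingual tablet) = 921.2375 + 903.135 = 1824.3725 ng/mL·h
F = (AUC_ev/D_ev)/(AUC_iv/D_iv) = (1824.3725/5)/(8570/5) = 364.8745/1714 = 0.2129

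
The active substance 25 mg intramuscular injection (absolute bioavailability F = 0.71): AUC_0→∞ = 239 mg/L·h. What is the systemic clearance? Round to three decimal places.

CL = F × Dose / AUC_0→∞
   = 0.71 × 25 / 239 = 0.0742678 L/h

CL = 0.074 L/h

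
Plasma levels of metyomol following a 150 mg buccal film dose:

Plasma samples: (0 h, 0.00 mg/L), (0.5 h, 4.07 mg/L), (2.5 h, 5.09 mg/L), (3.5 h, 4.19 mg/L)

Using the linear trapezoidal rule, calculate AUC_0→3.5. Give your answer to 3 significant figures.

AUC = 14.8 mg/L·h

Trapezoidal AUC_0→3.5:
  [0→0.5]: (0.00+4.07)/2 × 0.5 = 1.0175
  [0.5→2.5]: (4.07+5.09)/2 × 2 = 9.16
  [2.5→3.5]: (5.09+4.19)/2 × 1 = 4.64
  Sum = 14.8175 mg/L·h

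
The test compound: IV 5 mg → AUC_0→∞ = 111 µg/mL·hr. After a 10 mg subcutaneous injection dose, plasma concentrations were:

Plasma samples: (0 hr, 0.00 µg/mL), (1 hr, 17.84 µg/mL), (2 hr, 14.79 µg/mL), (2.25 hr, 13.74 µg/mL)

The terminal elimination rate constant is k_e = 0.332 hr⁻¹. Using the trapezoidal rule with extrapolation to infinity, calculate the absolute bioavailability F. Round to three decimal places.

F = 0.316

Trapezoidal AUC_0→2.25 (subcutaneous injection):
  [0→1]: (0.00+17.84)/2 × 1 = 8.92
  [1→2]: (17.84+14.79)/2 × 1 = 16.315
  [2→2.25]: (14.79+13.74)/2 × 0.25 = 3.56625
  Sum = 28.80125 µg/mL·hr
Tail: C_last/k_e = 13.74/0.332 = 41.386
AUC_0→∞ (subcutaneous injection) = 28.80125 + 41.386 = 70.18725 µg/mL·hr
F = (AUC_ev/D_ev)/(AUC_iv/D_iv) = (70.18725/10)/(111/5) = 7.018725/22.2 = 0.3162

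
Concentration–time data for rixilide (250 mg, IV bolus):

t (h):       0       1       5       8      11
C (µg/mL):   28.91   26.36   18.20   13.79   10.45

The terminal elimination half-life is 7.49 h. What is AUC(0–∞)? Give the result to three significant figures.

AUC = 314 µg/mL·h

Trapezoidal AUC_0→11:
  [0→1]: (28.91+26.36)/2 × 1 = 27.635
  [1→5]: (26.36+18.20)/2 × 4 = 89.12
  [5→8]: (18.20+13.79)/2 × 3 = 47.985
  [8→11]: (13.79+10.45)/2 × 3 = 36.36
  Sum = 201.1 µg/mL·h
k_e = ln2 / t½ = 0.693147 / 7.49 = 0.0925 h^-1
Extrapolated tail: C_last / k_e = 10.45 / 0.0925 = 112.973
AUC_0→∞ = 201.1 + 112.973 = 314.073 µg/mL·h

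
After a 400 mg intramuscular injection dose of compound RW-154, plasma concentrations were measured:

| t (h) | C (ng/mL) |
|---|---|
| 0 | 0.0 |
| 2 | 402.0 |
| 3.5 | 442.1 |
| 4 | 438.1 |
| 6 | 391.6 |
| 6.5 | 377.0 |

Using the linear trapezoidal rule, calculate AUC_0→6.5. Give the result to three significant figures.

Trapezoidal AUC_0→6.5:
  [0→2]: (0.0+402.0)/2 × 2 = 402.0
  [2→3.5]: (402.0+442.1)/2 × 1.5 = 633.075
  [3.5→4]: (442.1+438.1)/2 × 0.5 = 220.05
  [4→6]: (438.1+391.6)/2 × 2 = 829.7
  [6→6.5]: (391.6+377.0)/2 × 0.5 = 192.15
  Sum = 2276.975 ng/mL·h

AUC = 2280 ng/mL·h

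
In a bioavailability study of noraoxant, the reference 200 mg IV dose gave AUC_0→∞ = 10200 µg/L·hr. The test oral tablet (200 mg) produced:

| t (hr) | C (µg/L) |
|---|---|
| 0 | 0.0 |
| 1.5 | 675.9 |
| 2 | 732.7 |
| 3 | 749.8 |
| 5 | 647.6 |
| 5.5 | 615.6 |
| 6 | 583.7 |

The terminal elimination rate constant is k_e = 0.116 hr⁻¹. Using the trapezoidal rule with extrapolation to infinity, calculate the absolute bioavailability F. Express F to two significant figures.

Trapezoidal AUC_0→6 (oral tablet):
  [0→1.5]: (0.0+675.9)/2 × 1.5 = 506.925
  [1.5→2]: (675.9+732.7)/2 × 0.5 = 352.15
  [2→3]: (732.7+749.8)/2 × 1 = 741.25
  [3→5]: (749.8+647.6)/2 × 2 = 1397.4
  [5→5.5]: (647.6+615.6)/2 × 0.5 = 315.8
  [5.5→6]: (615.6+583.7)/2 × 0.5 = 299.825
  Sum = 3613.35 µg/L·hr
Tail: C_last/k_e = 583.7/0.116 = 5031.897
AUC_0→∞ (oral tablet) = 3613.35 + 5031.897 = 8645.247 µg/L·hr
F = (AUC_ev/D_ev)/(AUC_iv/D_iv) = (8645.247/200)/(10200/200) = 43.226235/51 = 0.8476

F = 0.85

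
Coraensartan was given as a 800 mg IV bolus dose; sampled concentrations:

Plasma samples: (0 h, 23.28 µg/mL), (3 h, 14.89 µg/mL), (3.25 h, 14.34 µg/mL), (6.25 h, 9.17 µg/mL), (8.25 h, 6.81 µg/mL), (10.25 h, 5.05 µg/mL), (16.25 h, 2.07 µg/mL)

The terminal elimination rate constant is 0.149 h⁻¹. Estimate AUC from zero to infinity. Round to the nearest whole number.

Trapezoidal AUC_0→16.25:
  [0→3]: (23.28+14.89)/2 × 3 = 57.255
  [3→3.25]: (14.89+14.34)/2 × 0.25 = 3.65375
  [3.25→6.25]: (14.34+9.17)/2 × 3 = 35.265
  [6.25→8.25]: (9.17+6.81)/2 × 2 = 15.98
  [8.25→10.25]: (6.81+5.05)/2 × 2 = 11.86
  [10.25→16.25]: (5.05+2.07)/2 × 6 = 21.36
  Sum = 145.37375 µg/mL·h
Extrapolated tail: C_last / k_e = 2.07 / 0.149 = 13.893
AUC_0→∞ = 145.37375 + 13.893 = 159.26675 µg/mL·h

AUC = 159 µg/mL·h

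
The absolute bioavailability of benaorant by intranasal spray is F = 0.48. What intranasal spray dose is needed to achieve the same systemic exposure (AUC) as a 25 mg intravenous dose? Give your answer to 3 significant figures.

For equal systemic exposure: F × D_ev = D_iv
D_ev = D_iv / F = 25 / 0.48 = 52.0833 mg

D_intranasal = 52.1 mg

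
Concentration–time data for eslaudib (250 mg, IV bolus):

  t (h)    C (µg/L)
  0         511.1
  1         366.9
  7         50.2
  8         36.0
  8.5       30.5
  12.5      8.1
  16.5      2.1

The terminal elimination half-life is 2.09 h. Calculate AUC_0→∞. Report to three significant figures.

AUC = 1850 µg/L·h

Trapezoidal AUC_0→16.5:
  [0→1]: (511.1+366.9)/2 × 1 = 439.0
  [1→7]: (366.9+50.2)/2 × 6 = 1251.3
  [7→8]: (50.2+36.0)/2 × 1 = 43.1
  [8→8.5]: (36.0+30.5)/2 × 0.5 = 16.625
  [8.5→12.5]: (30.5+8.1)/2 × 4 = 77.2
  [12.5→16.5]: (8.1+2.1)/2 × 4 = 20.4
  Sum = 1847.625 µg/L·h
k_e = ln2 / t½ = 0.693147 / 2.09 = 0.3316 h^-1
Extrapolated tail: C_last / k_e = 2.1 / 0.3316 = 6.333
AUC_0→∞ = 1847.625 + 6.333 = 1853.958 µg/L·h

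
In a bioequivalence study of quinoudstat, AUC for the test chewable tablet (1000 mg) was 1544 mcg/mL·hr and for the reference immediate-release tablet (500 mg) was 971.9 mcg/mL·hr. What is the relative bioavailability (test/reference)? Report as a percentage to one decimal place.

F_rel = 79.4%

F_rel = (AUC_test/D_test) / (AUC_ref/D_ref)
      = (1544/1000) / (971.9/500)
      = 1.544 / 1.9438 = 0.7943 = 79.43%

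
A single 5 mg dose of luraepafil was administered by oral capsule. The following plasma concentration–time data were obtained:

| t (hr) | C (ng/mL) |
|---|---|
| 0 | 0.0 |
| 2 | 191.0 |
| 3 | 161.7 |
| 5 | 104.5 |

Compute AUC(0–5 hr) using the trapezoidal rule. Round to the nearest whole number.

Trapezoidal AUC_0→5:
  [0→2]: (0.0+191.0)/2 × 2 = 191.0
  [2→3]: (191.0+161.7)/2 × 1 = 176.35
  [3→5]: (161.7+104.5)/2 × 2 = 266.2
  Sum = 633.55 ng/mL·hr

AUC = 634 ng/mL·hr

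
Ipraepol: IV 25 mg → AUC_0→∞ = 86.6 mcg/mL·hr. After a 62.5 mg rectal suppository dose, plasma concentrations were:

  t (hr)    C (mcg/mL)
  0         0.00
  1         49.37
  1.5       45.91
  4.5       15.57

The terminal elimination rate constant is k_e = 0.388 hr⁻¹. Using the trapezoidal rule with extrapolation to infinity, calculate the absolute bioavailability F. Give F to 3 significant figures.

F = 0.835

Trapezoidal AUC_0→4.5 (rectal suppository):
  [0→1]: (0.00+49.37)/2 × 1 = 24.685
  [1→1.5]: (49.37+45.91)/2 × 0.5 = 23.82
  [1.5→4.5]: (45.91+15.57)/2 × 3 = 92.22
  Sum = 140.725 mcg/mL·hr
Tail: C_last/k_e = 15.57/0.388 = 40.129
AUC_0→∞ (rectal suppository) = 140.725 + 40.129 = 180.854 mcg/mL·hr
F = (AUC_ev/D_ev)/(AUC_iv/D_iv) = (180.854/62.5)/(86.6/25) = 2.893664/3.464 = 0.8354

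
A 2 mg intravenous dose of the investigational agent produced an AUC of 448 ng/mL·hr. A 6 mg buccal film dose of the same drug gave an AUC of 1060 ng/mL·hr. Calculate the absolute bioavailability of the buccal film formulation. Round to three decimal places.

F = (AUC_ev / D_ev) / (AUC_iv / D_iv)
  = (1060/6) / (448/2)
  = 176.667 / 224 = 0.7887

F = 0.789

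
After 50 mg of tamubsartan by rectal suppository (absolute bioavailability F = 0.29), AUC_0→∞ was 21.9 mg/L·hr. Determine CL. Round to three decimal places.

CL = 0.662 L/hr

CL = F × Dose / AUC_0→∞
   = 0.29 × 50 / 21.9 = 0.6621 L/hr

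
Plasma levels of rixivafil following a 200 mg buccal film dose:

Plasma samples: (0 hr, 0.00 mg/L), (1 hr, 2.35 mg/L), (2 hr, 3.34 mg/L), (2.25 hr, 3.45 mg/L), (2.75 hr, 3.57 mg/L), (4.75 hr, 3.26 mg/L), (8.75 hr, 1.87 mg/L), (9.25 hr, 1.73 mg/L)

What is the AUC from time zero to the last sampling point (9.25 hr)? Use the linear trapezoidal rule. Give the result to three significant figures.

AUC = 24.6 mg/L·hr

Trapezoidal AUC_0→9.25:
  [0→1]: (0.00+2.35)/2 × 1 = 1.175
  [1→2]: (2.35+3.34)/2 × 1 = 2.845
  [2→2.25]: (3.34+3.45)/2 × 0.25 = 0.84875
  [2.25→2.75]: (3.45+3.57)/2 × 0.5 = 1.755
  [2.75→4.75]: (3.57+3.26)/2 × 2 = 6.83
  [4.75→8.75]: (3.26+1.87)/2 × 4 = 10.26
  [8.75→9.25]: (1.87+1.73)/2 × 0.5 = 0.9
  Sum = 24.61375 mg/L·hr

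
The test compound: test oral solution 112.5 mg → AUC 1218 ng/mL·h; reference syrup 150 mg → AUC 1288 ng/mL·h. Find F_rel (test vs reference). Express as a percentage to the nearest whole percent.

F_rel = (AUC_test/D_test) / (AUC_ref/D_ref)
      = (1218/112.5) / (1288/150)
      = 10.8267 / 8.58667 = 1.2609 = 126.09%

F_rel = 126%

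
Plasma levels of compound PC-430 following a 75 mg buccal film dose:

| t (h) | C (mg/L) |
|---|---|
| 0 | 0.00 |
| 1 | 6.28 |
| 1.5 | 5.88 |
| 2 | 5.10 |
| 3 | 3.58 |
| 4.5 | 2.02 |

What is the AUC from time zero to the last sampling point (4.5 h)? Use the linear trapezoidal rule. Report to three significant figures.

Trapezoidal AUC_0→4.5:
  [0→1]: (0.00+6.28)/2 × 1 = 3.14
  [1→1.5]: (6.28+5.88)/2 × 0.5 = 3.04
  [1.5→2]: (5.88+5.10)/2 × 0.5 = 2.745
  [2→3]: (5.10+3.58)/2 × 1 = 4.34
  [3→4.5]: (3.58+2.02)/2 × 1.5 = 4.2
  Sum = 17.465 mg/L·h

AUC = 17.5 mg/L·h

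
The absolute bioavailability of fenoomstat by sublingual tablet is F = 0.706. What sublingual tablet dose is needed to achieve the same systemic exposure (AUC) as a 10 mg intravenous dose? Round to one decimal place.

For equal systemic exposure: F × D_ev = D_iv
D_ev = D_iv / F = 10 / 0.706 = 14.1643 mg

D_sublingual = 14.2 mg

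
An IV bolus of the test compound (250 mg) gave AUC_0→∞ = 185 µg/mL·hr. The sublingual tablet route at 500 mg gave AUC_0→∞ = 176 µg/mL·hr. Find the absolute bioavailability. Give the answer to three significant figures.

F = 0.476

F = (AUC_ev / D_ev) / (AUC_iv / D_iv)
  = (176/500) / (185/250)
  = 0.352 / 0.74 = 0.4757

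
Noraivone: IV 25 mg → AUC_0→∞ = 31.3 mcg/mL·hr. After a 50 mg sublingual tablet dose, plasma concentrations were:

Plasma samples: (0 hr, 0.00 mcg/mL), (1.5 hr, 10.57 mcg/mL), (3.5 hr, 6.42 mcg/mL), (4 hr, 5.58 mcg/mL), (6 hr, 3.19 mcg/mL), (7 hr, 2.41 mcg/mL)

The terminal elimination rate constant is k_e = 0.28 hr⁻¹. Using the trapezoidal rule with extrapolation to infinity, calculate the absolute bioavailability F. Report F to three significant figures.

F = 0.768

Trapezoidal AUC_0→7 (sublingual tablet):
  [0→1.5]: (0.00+10.57)/2 × 1.5 = 7.9275
  [1.5→3.5]: (10.57+6.42)/2 × 2 = 16.99
  [3.5→4]: (6.42+5.58)/2 × 0.5 = 3.0
  [4→6]: (5.58+3.19)/2 × 2 = 8.77
  [6→7]: (3.19+2.41)/2 × 1 = 2.8
  Sum = 39.4875 mcg/mL·hr
Tail: C_last/k_e = 2.41/0.28 = 8.607
AUC_0→∞ (sublingual tablet) = 39.4875 + 8.607 = 48.0945 mcg/mL·hr
F = (AUC_ev/D_ev)/(AUC_iv/D_iv) = (48.0945/50)/(31.3/25) = 0.96189/1.252 = 0.7683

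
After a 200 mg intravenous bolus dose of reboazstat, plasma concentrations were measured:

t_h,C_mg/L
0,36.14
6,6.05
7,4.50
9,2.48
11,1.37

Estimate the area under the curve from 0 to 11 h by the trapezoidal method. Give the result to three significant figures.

Trapezoidal AUC_0→11:
  [0→6]: (36.14+6.05)/2 × 6 = 126.57
  [6→7]: (6.05+4.50)/2 × 1 = 5.275
  [7→9]: (4.50+2.48)/2 × 2 = 6.98
  [9→11]: (2.48+1.37)/2 × 2 = 3.85
  Sum = 142.675 mg/L·h

AUC = 143 mg/L·h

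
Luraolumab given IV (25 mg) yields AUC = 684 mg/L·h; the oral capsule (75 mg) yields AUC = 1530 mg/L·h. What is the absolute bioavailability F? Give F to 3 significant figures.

F = 0.746

F = (AUC_ev / D_ev) / (AUC_iv / D_iv)
  = (1530/75) / (684/25)
  = 20.4 / 27.36 = 0.7456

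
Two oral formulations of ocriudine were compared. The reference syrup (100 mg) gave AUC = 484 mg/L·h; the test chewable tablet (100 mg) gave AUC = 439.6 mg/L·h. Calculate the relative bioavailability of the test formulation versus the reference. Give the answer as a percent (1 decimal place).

F_rel = (AUC_test/D_test) / (AUC_ref/D_ref)
      = (439.6/100) / (484/100)
      = 4.396 / 4.84 = 0.9083 = 90.83%

F_rel = 90.8%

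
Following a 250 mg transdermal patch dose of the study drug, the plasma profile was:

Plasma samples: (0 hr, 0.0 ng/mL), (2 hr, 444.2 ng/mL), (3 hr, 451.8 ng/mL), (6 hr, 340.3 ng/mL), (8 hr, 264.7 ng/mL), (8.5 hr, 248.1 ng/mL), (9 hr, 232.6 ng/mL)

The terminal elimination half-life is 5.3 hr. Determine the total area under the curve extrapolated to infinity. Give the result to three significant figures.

Trapezoidal AUC_0→9:
  [0→2]: (0.0+444.2)/2 × 2 = 444.2
  [2→3]: (444.2+451.8)/2 × 1 = 448.0
  [3→6]: (451.8+340.3)/2 × 3 = 1188.15
  [6→8]: (340.3+264.7)/2 × 2 = 605.0
  [8→8.5]: (264.7+248.1)/2 × 0.5 = 128.2
  [8.5→9]: (248.1+232.6)/2 × 0.5 = 120.175
  Sum = 2933.725 ng/mL·hr
k_e = ln2 / t½ = 0.693147 / 5.3 = 0.1308 hr^-1
Extrapolated tail: C_last / k_e = 232.6 / 0.1308 = 1778.287
AUC_0→∞ = 2933.725 + 1778.287 = 4712.012 ng/mL·hr

AUC = 4710 ng/mL·hr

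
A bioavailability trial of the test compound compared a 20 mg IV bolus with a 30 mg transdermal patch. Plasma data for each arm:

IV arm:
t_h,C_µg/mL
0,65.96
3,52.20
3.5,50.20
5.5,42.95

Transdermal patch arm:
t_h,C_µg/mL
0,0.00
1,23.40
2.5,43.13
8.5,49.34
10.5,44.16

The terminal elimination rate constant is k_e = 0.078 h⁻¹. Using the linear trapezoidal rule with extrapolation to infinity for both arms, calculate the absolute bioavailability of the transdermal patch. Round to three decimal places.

Trapezoidal AUC_0→5.5 (IV):
  [0→3]: (65.96+52.20)/2 × 3 = 177.24
  [3→3.5]: (52.20+50.20)/2 × 0.5 = 25.6
  [3.5→5.5]: (50.20+42.95)/2 × 2 = 93.15
  Sum = 295.99 µg/mL·h
IV tail: 42.95/0.078 = 550.641; AUC_iv,0→∞ = 295.99 + 550.641 = 846.631 µg/mL·h
Trapezoidal AUC_0→10.5 (transdermal patch):
  [0→1]: (0.00+23.40)/2 × 1 = 11.7
  [1→2.5]: (23.40+43.13)/2 × 1.5 = 49.8975
  [2.5→8.5]: (43.13+49.34)/2 × 6 = 277.41
  [8.5→10.5]: (49.34+44.16)/2 × 2 = 93.5
  Sum = 432.5075 µg/mL·h
transdermal patch tail: 44.16/0.078 = 566.154; AUC_ev,0→∞ = 432.5075 + 566.154 = 998.6615 µg/mL·h
F = (AUC_ev/D_ev)/(AUC_iv/D_iv) = (998.6615/30)/(846.631/20) = 33.2887/42.33155 = 0.7864

F = 0.786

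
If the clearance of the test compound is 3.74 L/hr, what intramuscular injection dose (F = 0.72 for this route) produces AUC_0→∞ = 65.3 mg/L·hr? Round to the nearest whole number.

Dose = 339 mg

Dose = CL × AUC_0→∞ / F
     = 3.74 × 65.3 / 0.72 = 339.197 mg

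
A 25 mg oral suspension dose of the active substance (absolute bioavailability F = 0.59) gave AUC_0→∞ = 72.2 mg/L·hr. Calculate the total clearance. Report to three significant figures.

CL = F × Dose / AUC_0→∞
   = 0.59 × 25 / 72.2 = 0.204294 L/hr

CL = 0.204 L/hr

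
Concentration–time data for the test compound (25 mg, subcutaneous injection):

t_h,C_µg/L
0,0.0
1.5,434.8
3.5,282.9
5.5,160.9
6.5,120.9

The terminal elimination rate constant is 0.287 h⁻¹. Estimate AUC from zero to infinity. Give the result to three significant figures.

AUC = 2050 µg/L·h

Trapezoidal AUC_0→6.5:
  [0→1.5]: (0.0+434.8)/2 × 1.5 = 326.1
  [1.5→3.5]: (434.8+282.9)/2 × 2 = 717.7
  [3.5→5.5]: (282.9+160.9)/2 × 2 = 443.8
  [5.5→6.5]: (160.9+120.9)/2 × 1 = 140.9
  Sum = 1628.5 µg/L·h
Extrapolated tail: C_last / k_e = 120.9 / 0.287 = 421.254
AUC_0→∞ = 1628.5 + 421.254 = 2049.754 µg/L·h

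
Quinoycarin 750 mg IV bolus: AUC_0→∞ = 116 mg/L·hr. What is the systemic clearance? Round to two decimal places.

CL = Dose_iv / AUC_0→∞
   = 750 / 116 = 6.46552 L/hr

CL = 6.47 L/hr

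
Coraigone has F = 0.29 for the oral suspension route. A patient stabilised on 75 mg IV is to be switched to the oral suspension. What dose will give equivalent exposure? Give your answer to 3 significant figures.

For equal systemic exposure: F × D_ev = D_iv
D_ev = D_iv / F = 75 / 0.29 = 258.621 mg

D_oral = 259 mg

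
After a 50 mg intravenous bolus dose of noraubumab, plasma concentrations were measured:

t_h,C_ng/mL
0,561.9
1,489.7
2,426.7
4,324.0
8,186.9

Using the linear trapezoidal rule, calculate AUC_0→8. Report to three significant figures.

Trapezoidal AUC_0→8:
  [0→1]: (561.9+489.7)/2 × 1 = 525.8
  [1→2]: (489.7+426.7)/2 × 1 = 458.2
  [2→4]: (426.7+324.0)/2 × 2 = 750.7
  [4→8]: (324.0+186.9)/2 × 4 = 1021.8
  Sum = 2756.5 ng/mL·h

AUC = 2760 ng/mL·h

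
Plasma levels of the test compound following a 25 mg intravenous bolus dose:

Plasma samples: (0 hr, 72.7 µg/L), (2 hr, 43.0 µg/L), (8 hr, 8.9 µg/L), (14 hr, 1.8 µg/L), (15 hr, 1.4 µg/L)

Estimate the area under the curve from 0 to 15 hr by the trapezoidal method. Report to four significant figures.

Trapezoidal AUC_0→15:
  [0→2]: (72.7+43.0)/2 × 2 = 115.7
  [2→8]: (43.0+8.9)/2 × 6 = 155.7
  [8→14]: (8.9+1.8)/2 × 6 = 32.1
  [14→15]: (1.8+1.4)/2 × 1 = 1.6
  Sum = 305.1 µg/L·hr

AUC = 305.1 µg/L·hr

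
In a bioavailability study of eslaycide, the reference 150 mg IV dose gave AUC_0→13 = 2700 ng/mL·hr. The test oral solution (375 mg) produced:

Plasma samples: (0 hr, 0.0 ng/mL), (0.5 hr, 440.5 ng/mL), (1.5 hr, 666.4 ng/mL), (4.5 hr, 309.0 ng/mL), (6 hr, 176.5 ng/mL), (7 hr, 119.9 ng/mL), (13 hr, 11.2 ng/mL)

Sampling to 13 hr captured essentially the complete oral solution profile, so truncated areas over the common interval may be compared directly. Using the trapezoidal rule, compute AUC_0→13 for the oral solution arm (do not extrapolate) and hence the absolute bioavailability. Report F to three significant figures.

Trapezoidal AUC_0→13 (oral solution):
  [0→0.5]: (0.0+440.5)/2 × 0.5 = 110.125
  [0.5→1.5]: (440.5+666.4)/2 × 1 = 553.45
  [1.5→4.5]: (666.4+309.0)/2 × 3 = 1463.1
  [4.5→6]: (309.0+176.5)/2 × 1.5 = 364.125
  [6→7]: (176.5+119.9)/2 × 1 = 148.2
  [7→13]: (119.9+11.2)/2 × 6 = 393.3
  Sum = 3032.3 ng/mL·hr
F = (AUC_ev/D_ev)/(AUC_iv/D_iv) = (3032.3/375)/(2700/150) = 8.08613/18 = 0.4492

F = 0.449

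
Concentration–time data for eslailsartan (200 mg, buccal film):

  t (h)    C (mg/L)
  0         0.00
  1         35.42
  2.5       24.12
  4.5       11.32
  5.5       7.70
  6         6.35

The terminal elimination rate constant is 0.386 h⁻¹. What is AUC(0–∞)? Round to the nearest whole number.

Trapezoidal AUC_0→6:
  [0→1]: (0.00+35.42)/2 × 1 = 17.71
  [1→2.5]: (35.42+24.12)/2 × 1.5 = 44.655
  [2.5→4.5]: (24.12+11.32)/2 × 2 = 35.44
  [4.5→5.5]: (11.32+7.70)/2 × 1 = 9.51
  [5.5→6]: (7.70+6.35)/2 × 0.5 = 3.5125
  Sum = 110.8275 mg/L·h
Extrapolated tail: C_last / k_e = 6.35 / 0.386 = 16.451
AUC_0→∞ = 110.8275 + 16.451 = 127.2785 mg/L·h

AUC = 127 mg/L·h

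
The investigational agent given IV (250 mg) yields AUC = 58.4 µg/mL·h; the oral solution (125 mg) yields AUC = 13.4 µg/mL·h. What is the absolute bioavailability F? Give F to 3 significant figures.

F = (AUC_ev / D_ev) / (AUC_iv / D_iv)
  = (13.4/125) / (58.4/250)
  = 0.1072 / 0.2336 = 0.4589

F = 0.459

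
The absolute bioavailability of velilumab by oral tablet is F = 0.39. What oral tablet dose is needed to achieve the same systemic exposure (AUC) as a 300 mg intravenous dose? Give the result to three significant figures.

For equal systemic exposure: F × D_ev = D_iv
D_ev = D_iv / F = 300 / 0.39 = 769.231 mg

D_oral = 769 mg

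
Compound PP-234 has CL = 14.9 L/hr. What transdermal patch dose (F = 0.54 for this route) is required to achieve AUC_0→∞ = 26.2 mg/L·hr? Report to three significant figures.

Dose = 723 mg

Dose = CL × AUC_0→∞ / F
     = 14.9 × 26.2 / 0.54 = 722.926 mg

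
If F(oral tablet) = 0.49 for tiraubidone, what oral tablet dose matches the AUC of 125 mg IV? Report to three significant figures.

D_oral = 255 mg

For equal systemic exposure: F × D_ev = D_iv
D_ev = D_iv / F = 125 / 0.49 = 255.102 mg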